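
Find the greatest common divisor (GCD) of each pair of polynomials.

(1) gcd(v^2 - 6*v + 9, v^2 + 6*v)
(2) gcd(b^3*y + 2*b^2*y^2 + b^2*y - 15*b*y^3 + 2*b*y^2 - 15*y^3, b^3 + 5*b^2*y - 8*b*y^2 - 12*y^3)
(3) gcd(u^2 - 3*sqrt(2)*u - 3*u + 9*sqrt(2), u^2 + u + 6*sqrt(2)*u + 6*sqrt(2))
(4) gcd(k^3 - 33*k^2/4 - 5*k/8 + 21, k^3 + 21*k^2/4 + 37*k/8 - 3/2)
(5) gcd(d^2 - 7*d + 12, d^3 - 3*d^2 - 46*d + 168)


(1) = gcd((v - 3)^2, v*(v + 6)) = 1
(2) = gcd((b - 3*y)*(b + 5*y)*(b*y + y), (b - 2*y)*(b + y)*(b + 6*y)) = 1
(3) = gcd((u - 3)*(u - 3*sqrt(2)), (u + 1)*(u + 6*sqrt(2))) = 1
(4) = k + 3/2
(5) = gcd((d - 4)*(d - 3), (d - 6)*(d - 4)*(d + 7)) = d - 4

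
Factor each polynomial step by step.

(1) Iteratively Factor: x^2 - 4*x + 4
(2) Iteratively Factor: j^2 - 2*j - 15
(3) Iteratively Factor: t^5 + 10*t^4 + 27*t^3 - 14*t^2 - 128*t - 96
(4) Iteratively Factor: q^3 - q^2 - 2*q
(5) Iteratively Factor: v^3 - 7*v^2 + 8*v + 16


(1) = (x - 2)*(x - 2)
(2) = (j + 3)*(j - 5)
(3) = (t + 1)*(t^4 + 9*t^3 + 18*t^2 - 32*t - 96) = (t + 1)*(t + 4)*(t^3 + 5*t^2 - 2*t - 24) = (t + 1)*(t + 3)*(t + 4)*(t^2 + 2*t - 8) = (t - 2)*(t + 1)*(t + 3)*(t + 4)*(t + 4)
(4) = (q - 2)*(q^2 + q) = (q - 2)*(q + 1)*(q)
(5) = (v - 4)*(v^2 - 3*v - 4) = (v - 4)*(v + 1)*(v - 4)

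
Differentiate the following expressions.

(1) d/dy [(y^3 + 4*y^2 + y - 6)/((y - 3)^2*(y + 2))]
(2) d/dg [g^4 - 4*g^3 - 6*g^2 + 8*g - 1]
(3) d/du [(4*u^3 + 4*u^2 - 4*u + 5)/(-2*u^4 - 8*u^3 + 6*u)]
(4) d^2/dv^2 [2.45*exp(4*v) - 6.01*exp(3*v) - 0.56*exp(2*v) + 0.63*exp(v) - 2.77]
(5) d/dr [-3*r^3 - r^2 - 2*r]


(1) = -8*y/(y^3 - 9*y^2 + 27*y - 27)
(2) = 4*g^3 - 12*g^2 - 12*g + 8
(3) = (4*u^6 + 8*u^5 + 4*u^4 + 12*u^3 + 72*u^2 - 15)/(2*u^2*(u^6 + 8*u^5 + 16*u^4 - 6*u^3 - 24*u^2 + 9))
(4) = (39.2*exp(3*v) - 54.09*exp(2*v) - 2.24*exp(v) + 0.63)*exp(v)
(5) = -9*r^2 - 2*r - 2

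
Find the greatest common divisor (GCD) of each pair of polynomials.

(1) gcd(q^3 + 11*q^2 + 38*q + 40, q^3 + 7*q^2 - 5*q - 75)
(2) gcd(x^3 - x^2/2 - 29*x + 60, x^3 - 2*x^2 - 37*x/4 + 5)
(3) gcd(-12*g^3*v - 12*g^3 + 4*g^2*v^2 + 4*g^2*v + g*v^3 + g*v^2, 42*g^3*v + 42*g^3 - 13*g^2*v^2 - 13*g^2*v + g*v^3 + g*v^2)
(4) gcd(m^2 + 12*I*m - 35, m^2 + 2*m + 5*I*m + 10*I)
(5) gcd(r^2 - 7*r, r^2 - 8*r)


(1) = q + 5
(2) = gcd((x - 4)*(x - 5/2)*(x + 6), (x - 4)*(x - 1/2)*(x + 5/2)) = x - 4
(3) = g*v + g
(4) = m + 5*I
(5) = gcd(r*(r - 7), r*(r - 8)) = r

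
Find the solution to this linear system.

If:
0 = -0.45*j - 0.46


Then:
j = -1.02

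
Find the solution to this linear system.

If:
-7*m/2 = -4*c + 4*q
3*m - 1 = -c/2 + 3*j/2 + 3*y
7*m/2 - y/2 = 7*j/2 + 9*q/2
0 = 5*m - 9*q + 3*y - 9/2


Then:
c = 3954*y/3313 + 3073/6626
j = 5535/6626 - 1324*y/3313
m = 1992*y/3313 + 2232/3313
q = 2211*y/3313 - 833/6626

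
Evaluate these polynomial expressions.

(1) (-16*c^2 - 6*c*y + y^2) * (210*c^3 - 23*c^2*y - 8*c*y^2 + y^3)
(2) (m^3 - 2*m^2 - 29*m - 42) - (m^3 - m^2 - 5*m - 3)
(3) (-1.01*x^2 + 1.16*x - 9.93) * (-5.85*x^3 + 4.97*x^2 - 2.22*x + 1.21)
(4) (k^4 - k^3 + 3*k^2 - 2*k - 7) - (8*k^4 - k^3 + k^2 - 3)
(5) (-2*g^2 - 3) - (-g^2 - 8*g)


(1) = -3360*c^5 - 892*c^4*y + 476*c^3*y^2 + 9*c^2*y^3 - 14*c*y^4 + y^5
(2) = -m^2 - 24*m - 39
(3) = 5.9085*x^5 - 11.8057*x^4 + 66.0979*x^3 - 53.1494*x^2 + 23.4482*x - 12.0153
(4) = -7*k^4 + 2*k^2 - 2*k - 4
(5) = -g^2 + 8*g - 3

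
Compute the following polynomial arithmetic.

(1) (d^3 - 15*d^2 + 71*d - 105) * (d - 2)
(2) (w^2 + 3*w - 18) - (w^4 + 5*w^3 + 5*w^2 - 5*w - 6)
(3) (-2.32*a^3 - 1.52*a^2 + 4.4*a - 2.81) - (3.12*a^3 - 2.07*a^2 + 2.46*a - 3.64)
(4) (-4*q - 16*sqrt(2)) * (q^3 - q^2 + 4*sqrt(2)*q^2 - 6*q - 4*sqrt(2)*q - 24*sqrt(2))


(1) = d^4 - 17*d^3 + 101*d^2 - 247*d + 210
(2) = -w^4 - 5*w^3 - 4*w^2 + 8*w - 12
(3) = -5.44*a^3 + 0.55*a^2 + 1.94*a + 0.83
(4) = -4*q^4 - 32*sqrt(2)*q^3 + 4*q^3 - 104*q^2 + 32*sqrt(2)*q^2 + 128*q + 192*sqrt(2)*q + 768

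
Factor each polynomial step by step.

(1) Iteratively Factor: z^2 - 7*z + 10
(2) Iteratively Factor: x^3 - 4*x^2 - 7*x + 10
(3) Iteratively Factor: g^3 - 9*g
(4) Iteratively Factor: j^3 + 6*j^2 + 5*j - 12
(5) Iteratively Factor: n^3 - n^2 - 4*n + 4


(1) = (z - 2)*(z - 5)
(2) = (x + 2)*(x^2 - 6*x + 5) = (x - 5)*(x + 2)*(x - 1)
(3) = (g + 3)*(g^2 - 3*g) = g*(g + 3)*(g - 3)
(4) = (j + 3)*(j^2 + 3*j - 4) = (j + 3)*(j + 4)*(j - 1)
(5) = (n - 2)*(n^2 + n - 2) = (n - 2)*(n - 1)*(n + 2)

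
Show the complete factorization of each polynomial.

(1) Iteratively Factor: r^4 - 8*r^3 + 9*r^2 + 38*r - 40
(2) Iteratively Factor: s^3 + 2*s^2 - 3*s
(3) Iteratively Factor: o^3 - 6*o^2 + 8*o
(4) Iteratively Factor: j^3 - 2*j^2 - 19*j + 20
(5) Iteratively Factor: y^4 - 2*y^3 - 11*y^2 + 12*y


(1) = (r - 1)*(r^3 - 7*r^2 + 2*r + 40) = (r - 5)*(r - 1)*(r^2 - 2*r - 8) = (r - 5)*(r - 1)*(r + 2)*(r - 4)
(2) = (s + 3)*(s^2 - s) = (s - 1)*(s + 3)*(s)
(3) = (o - 2)*(o^2 - 4*o) = (o - 4)*(o - 2)*(o)
(4) = (j + 4)*(j^2 - 6*j + 5) = (j - 5)*(j + 4)*(j - 1)
(5) = (y - 4)*(y^3 + 2*y^2 - 3*y) = (y - 4)*(y - 1)*(y^2 + 3*y) = y*(y - 4)*(y - 1)*(y + 3)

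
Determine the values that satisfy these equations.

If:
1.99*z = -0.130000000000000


Then:
z = -0.07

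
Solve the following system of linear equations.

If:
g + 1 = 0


Then:
g = -1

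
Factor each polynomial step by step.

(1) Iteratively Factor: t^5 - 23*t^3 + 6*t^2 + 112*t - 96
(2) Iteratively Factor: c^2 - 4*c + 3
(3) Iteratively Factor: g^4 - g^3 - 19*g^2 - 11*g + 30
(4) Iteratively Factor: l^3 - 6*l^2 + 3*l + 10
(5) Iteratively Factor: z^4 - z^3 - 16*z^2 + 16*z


(1) = (t + 4)*(t^4 - 4*t^3 - 7*t^2 + 34*t - 24) = (t - 2)*(t + 4)*(t^3 - 2*t^2 - 11*t + 12) = (t - 4)*(t - 2)*(t + 4)*(t^2 + 2*t - 3) = (t - 4)*(t - 2)*(t + 3)*(t + 4)*(t - 1)
(2) = (c - 3)*(c - 1)
(3) = (g - 5)*(g^3 + 4*g^2 + g - 6) = (g - 5)*(g + 3)*(g^2 + g - 2) = (g - 5)*(g - 1)*(g + 3)*(g + 2)
(4) = (l + 1)*(l^2 - 7*l + 10) = (l - 2)*(l + 1)*(l - 5)
(5) = (z - 1)*(z^3 - 16*z) = z*(z - 1)*(z^2 - 16) = z*(z - 4)*(z - 1)*(z + 4)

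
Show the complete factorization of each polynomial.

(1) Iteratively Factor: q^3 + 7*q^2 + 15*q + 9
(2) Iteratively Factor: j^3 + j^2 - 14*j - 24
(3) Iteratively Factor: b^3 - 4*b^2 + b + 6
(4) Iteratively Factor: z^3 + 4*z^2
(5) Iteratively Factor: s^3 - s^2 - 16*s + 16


(1) = (q + 3)*(q^2 + 4*q + 3) = (q + 3)^2*(q + 1)
(2) = (j + 2)*(j^2 - j - 12) = (j - 4)*(j + 2)*(j + 3)
(3) = (b - 3)*(b^2 - b - 2) = (b - 3)*(b - 2)*(b + 1)
(4) = (z)*(z^2 + 4*z) = z^2*(z + 4)
(5) = (s - 4)*(s^2 + 3*s - 4) = (s - 4)*(s - 1)*(s + 4)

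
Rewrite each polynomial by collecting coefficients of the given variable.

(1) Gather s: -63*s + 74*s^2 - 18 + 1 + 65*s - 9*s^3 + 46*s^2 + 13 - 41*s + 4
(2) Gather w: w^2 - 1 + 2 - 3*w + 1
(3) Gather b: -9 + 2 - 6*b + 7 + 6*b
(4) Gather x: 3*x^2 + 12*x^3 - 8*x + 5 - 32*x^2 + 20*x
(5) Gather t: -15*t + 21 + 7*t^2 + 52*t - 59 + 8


(1) = -9*s^3 + 120*s^2 - 39*s
(2) = w^2 - 3*w + 2
(3) = 0
(4) = 12*x^3 - 29*x^2 + 12*x + 5
(5) = 7*t^2 + 37*t - 30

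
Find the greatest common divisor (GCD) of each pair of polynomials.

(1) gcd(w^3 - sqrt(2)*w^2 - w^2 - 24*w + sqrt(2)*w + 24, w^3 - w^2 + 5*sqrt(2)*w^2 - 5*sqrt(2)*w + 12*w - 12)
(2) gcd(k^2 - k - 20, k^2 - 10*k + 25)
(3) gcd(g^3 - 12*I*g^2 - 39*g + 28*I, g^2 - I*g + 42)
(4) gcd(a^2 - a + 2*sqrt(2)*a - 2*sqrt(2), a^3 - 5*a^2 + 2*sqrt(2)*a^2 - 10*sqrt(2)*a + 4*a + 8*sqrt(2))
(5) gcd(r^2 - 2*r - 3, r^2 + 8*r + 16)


(1) = w^2 + w*(-1 + 3*sqrt(2)) - 3*sqrt(2)
(2) = k - 5
(3) = g - 7*I
(4) = gcd((a - 1)*(a + 2*sqrt(2)), (a - 4)*(a - 1)*(a + 2*sqrt(2))) = a^2 + a*(-1 + 2*sqrt(2)) - 2*sqrt(2)
(5) = gcd((r - 3)*(r + 1), (r + 4)^2) = 1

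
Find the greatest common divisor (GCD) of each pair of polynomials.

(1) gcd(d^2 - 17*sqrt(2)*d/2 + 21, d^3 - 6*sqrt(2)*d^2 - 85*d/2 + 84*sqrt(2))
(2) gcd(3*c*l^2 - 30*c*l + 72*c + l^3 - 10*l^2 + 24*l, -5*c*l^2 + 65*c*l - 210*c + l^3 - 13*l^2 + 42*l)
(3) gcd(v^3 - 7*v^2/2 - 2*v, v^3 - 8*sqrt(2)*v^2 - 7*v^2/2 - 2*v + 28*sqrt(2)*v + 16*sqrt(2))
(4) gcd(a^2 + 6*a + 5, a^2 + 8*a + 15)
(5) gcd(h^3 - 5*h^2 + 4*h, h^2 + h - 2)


(1) = gcd((d - 7*sqrt(2))*(d - 3*sqrt(2)/2), (d - 8*sqrt(2))*(d - 3*sqrt(2)/2)*(d + 7*sqrt(2)/2)) = d - 3*sqrt(2)/2
(2) = l - 6
(3) = gcd(v*(v - 4)*(v + 1/2), (v - 4)*(v + 1/2)*(v - 8*sqrt(2))) = v^2 - 7*v/2 - 2
(4) = gcd((a + 1)*(a + 5), (a + 3)*(a + 5)) = a + 5
(5) = h - 1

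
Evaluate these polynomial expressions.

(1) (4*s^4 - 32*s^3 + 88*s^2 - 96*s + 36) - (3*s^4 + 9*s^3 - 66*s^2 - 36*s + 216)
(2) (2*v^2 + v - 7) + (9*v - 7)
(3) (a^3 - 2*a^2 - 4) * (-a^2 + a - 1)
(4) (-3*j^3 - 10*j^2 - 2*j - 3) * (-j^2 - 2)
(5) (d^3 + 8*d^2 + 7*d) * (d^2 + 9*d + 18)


(1) = s^4 - 41*s^3 + 154*s^2 - 60*s - 180
(2) = 2*v^2 + 10*v - 14
(3) = -a^5 + 3*a^4 - 3*a^3 + 6*a^2 - 4*a + 4
(4) = 3*j^5 + 10*j^4 + 8*j^3 + 23*j^2 + 4*j + 6
(5) = d^5 + 17*d^4 + 97*d^3 + 207*d^2 + 126*d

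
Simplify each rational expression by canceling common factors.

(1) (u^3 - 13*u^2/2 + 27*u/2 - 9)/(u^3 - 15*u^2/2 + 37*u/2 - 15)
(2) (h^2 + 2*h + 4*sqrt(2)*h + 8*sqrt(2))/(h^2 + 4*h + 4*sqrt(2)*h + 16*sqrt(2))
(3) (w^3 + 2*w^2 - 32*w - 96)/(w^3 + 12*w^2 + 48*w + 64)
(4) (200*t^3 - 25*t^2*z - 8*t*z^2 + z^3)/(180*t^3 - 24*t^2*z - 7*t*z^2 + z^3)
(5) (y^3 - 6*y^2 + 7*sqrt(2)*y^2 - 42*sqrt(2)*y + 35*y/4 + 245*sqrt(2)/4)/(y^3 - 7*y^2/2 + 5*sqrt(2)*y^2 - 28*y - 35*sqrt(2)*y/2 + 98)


(1) = (2*u - 3)/(2*u - 5)
(2) = (h + 2)/(h + 4)
(3) = (w - 6)/(w + 4)
(4) = (40*t^2 - 13*t*z + z^2)/(36*t^2 - 12*t*z + z^2)
(5) = (8*y - 20)/(8*y - 16*sqrt(2))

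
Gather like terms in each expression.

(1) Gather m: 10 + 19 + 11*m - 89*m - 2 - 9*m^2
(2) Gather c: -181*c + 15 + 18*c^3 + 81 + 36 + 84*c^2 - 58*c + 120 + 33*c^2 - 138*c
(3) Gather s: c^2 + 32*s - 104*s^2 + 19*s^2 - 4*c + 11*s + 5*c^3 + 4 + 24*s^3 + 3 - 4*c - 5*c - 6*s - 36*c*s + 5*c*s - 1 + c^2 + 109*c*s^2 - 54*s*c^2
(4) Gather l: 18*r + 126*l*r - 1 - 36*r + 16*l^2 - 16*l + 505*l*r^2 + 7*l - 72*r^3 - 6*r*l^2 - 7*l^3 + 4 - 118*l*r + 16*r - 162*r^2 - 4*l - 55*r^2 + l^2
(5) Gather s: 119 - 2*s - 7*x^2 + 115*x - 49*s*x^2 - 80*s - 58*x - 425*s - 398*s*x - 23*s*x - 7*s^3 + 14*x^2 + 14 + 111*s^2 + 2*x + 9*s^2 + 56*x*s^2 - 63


(1) = -9*m^2 - 78*m + 27
(2) = 18*c^3 + 117*c^2 - 377*c + 252
(3) = 5*c^3 + 2*c^2 - 13*c + 24*s^3 + s^2*(109*c - 85) + s*(-54*c^2 - 31*c + 37) + 6
(4) = -7*l^3 + l^2*(17 - 6*r) + l*(505*r^2 + 8*r - 13) - 72*r^3 - 217*r^2 - 2*r + 3
(5) = -7*s^3 + s^2*(56*x + 120) + s*(-49*x^2 - 421*x - 507) + 7*x^2 + 59*x + 70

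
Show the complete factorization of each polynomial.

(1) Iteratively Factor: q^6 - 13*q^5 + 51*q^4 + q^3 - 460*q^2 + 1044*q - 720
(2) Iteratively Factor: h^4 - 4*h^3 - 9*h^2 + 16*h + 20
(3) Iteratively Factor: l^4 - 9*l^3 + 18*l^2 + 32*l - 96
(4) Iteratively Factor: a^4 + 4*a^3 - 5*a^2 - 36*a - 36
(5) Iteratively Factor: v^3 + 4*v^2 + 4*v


(1) = (q - 3)*(q^5 - 10*q^4 + 21*q^3 + 64*q^2 - 268*q + 240) = (q - 4)*(q - 3)*(q^4 - 6*q^3 - 3*q^2 + 52*q - 60) = (q - 4)*(q - 3)*(q - 2)*(q^3 - 4*q^2 - 11*q + 30) = (q - 4)*(q - 3)*(q - 2)^2*(q^2 - 2*q - 15) = (q - 5)*(q - 4)*(q - 3)*(q - 2)^2*(q + 3)
(2) = (h - 5)*(h^3 + h^2 - 4*h - 4) = (h - 5)*(h + 1)*(h^2 - 4) = (h - 5)*(h + 1)*(h + 2)*(h - 2)
(3) = (l - 4)*(l^3 - 5*l^2 - 2*l + 24) = (l - 4)*(l + 2)*(l^2 - 7*l + 12) = (l - 4)*(l - 3)*(l + 2)*(l - 4)
(4) = (a + 2)*(a^3 + 2*a^2 - 9*a - 18) = (a - 3)*(a + 2)*(a^2 + 5*a + 6) = (a - 3)*(a + 2)^2*(a + 3)
(5) = (v + 2)*(v^2 + 2*v) = (v + 2)^2*(v)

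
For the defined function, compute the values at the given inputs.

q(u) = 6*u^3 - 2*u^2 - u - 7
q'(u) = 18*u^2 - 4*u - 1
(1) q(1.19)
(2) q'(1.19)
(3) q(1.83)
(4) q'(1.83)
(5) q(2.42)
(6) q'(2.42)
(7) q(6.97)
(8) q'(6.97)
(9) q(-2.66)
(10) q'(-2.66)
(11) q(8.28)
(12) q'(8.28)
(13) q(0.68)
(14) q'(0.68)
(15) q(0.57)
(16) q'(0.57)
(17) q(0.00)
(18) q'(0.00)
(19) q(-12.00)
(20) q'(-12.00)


(1) = -0.91
(2) = 19.73
(3) = 21.24
(4) = 51.96
(5) = 63.90
(6) = 94.74
(7) = 1920.52
(8) = 845.58
(9) = -131.42
(10) = 137.00
(11) = 3253.58
(12) = 1199.93
(13) = -6.72
(14) = 4.60
(15) = -7.11
(16) = 2.57
(17) = -7.00
(18) = -1.00
(19) = -10651.00
(20) = 2639.00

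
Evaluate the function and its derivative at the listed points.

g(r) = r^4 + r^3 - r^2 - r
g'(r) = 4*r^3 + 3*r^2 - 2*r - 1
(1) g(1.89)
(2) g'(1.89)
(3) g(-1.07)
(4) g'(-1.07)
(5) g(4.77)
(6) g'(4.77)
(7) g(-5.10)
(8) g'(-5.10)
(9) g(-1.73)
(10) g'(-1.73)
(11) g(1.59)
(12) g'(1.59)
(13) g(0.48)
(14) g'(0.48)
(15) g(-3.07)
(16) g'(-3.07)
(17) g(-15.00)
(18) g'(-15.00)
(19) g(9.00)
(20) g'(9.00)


(1) = 14.05
(2) = 32.94
(3) = 0.01
(4) = -0.33
(5) = 598.70
(6) = 491.84
(7) = 522.96
(8) = -443.37
(9) = 2.52
(10) = -9.27
(11) = 6.29
(12) = 19.48
(13) = -0.55
(14) = -0.83
(15) = 53.54
(16) = -82.32
(17) = 47040.00
(18) = -12796.00
(19) = 7200.00
(20) = 3140.00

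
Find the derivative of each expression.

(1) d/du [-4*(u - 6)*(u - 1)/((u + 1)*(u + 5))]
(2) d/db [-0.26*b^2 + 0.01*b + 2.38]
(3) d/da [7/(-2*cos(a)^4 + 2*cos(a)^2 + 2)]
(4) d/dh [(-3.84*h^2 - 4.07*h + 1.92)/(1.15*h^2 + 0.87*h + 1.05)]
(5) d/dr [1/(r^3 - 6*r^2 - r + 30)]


(1) = 4*(-13*u^2 + 2*u + 71)/(u^4 + 12*u^3 + 46*u^2 + 60*u + 25)
(2) = 0.01 - 0.52*b
(3) = -28*sin(4*a)/(cos(2*a)^4 - 10*cos(2*a)^2 + 25)
(4) = (1.3397*h^2 - 12.48*h - 5.9439)/(1.3225*h^4 + 2.001*h^3 + 3.1719*h^2 + 1.827*h + 1.1025)
(5) = (-3*r^2 + 12*r + 1)/(r^3 - 6*r^2 - r + 30)^2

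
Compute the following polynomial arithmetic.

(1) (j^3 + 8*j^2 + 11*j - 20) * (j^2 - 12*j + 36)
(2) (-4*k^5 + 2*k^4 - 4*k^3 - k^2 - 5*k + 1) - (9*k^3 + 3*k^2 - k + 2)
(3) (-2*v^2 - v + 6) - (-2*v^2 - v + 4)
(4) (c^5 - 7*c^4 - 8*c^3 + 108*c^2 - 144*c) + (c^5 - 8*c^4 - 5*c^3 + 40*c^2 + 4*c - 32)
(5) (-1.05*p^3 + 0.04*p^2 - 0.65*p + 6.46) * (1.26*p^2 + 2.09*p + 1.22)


(1) = j^5 - 4*j^4 - 49*j^3 + 136*j^2 + 636*j - 720
(2) = -4*k^5 + 2*k^4 - 13*k^3 - 4*k^2 - 4*k - 1
(3) = 2
(4) = 2*c^5 - 15*c^4 - 13*c^3 + 148*c^2 - 140*c - 32
(5) = -1.323*p^5 - 2.1441*p^4 - 2.0164*p^3 + 6.8299*p^2 + 12.7084*p + 7.8812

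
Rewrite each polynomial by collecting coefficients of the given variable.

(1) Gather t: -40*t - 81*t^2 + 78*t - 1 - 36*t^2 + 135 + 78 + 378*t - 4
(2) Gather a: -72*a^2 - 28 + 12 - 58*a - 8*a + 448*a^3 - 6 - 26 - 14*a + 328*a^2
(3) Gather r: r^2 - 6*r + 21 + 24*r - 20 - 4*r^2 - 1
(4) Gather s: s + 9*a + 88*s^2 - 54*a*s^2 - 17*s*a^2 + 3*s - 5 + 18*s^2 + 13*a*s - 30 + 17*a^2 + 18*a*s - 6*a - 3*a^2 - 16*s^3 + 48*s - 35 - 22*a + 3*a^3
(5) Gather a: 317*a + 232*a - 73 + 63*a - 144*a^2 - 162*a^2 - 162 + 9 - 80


(1) = -117*t^2 + 416*t + 208
(2) = 448*a^3 + 256*a^2 - 80*a - 48
(3) = -3*r^2 + 18*r
(4) = 3*a^3 + 14*a^2 - 19*a - 16*s^3 + s^2*(106 - 54*a) + s*(-17*a^2 + 31*a + 52) - 70
(5) = -306*a^2 + 612*a - 306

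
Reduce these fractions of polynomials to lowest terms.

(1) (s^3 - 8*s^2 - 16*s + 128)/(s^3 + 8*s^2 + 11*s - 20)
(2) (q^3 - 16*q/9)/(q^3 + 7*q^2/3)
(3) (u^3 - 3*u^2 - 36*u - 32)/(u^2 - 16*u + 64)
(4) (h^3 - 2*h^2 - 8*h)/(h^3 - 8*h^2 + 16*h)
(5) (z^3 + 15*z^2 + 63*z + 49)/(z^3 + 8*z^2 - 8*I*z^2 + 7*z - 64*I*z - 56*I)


(1) = (s^2 - 12*s + 32)/(s^2 + 4*s - 5)
(2) = (9*q^2 - 16)/(9*q^2 + 21*q)
(3) = (u^2 + 5*u + 4)/(u - 8)
(4) = (h + 2)/(h - 4)
(5) = (z + 7)/(z - 8*I)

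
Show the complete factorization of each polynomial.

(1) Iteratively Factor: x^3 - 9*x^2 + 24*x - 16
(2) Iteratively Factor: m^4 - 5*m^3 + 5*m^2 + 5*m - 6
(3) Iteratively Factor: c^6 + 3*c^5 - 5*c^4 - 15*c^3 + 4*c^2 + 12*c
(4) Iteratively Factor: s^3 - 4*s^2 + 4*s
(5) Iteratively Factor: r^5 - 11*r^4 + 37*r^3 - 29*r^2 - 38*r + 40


(1) = (x - 4)*(x^2 - 5*x + 4) = (x - 4)^2*(x - 1)
(2) = (m - 1)*(m^3 - 4*m^2 + m + 6) = (m - 1)*(m + 1)*(m^2 - 5*m + 6) = (m - 2)*(m - 1)*(m + 1)*(m - 3)
(3) = (c - 1)*(c^5 + 4*c^4 - c^3 - 16*c^2 - 12*c) = c*(c - 1)*(c^4 + 4*c^3 - c^2 - 16*c - 12) = c*(c - 1)*(c + 1)*(c^3 + 3*c^2 - 4*c - 12) = c*(c - 1)*(c + 1)*(c + 3)*(c^2 - 4) = c*(c - 2)*(c - 1)*(c + 1)*(c + 3)*(c + 2)
(4) = (s)*(s^2 - 4*s + 4) = s*(s - 2)*(s - 2)
(5) = (r - 1)*(r^4 - 10*r^3 + 27*r^2 - 2*r - 40) = (r - 5)*(r - 1)*(r^3 - 5*r^2 + 2*r + 8) = (r - 5)*(r - 4)*(r - 1)*(r^2 - r - 2) = (r - 5)*(r - 4)*(r - 2)*(r - 1)*(r + 1)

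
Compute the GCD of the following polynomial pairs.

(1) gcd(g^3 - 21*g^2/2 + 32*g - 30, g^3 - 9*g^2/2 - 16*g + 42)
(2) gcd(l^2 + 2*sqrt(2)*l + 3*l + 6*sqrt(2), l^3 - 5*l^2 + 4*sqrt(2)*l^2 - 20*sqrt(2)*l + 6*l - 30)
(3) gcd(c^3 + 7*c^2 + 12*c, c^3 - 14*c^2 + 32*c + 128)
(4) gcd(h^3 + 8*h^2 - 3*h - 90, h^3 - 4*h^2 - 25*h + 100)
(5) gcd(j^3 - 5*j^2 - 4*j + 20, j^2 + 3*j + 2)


(1) = g^2 - 8*g + 12
(2) = 1
(3) = gcd(c*(c + 3)*(c + 4), (c - 8)^2*(c + 2)) = 1
(4) = h + 5
(5) = j + 2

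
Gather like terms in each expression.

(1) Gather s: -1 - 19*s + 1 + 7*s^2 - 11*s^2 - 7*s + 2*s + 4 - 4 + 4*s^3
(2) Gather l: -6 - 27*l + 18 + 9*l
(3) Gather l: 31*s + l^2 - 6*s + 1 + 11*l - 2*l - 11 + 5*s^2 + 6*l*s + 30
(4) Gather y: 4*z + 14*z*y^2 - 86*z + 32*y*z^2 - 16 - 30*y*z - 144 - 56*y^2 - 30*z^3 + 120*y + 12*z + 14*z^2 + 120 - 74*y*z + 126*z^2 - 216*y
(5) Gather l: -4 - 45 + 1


(1) = 4*s^3 - 4*s^2 - 24*s
(2) = 12 - 18*l
(3) = l^2 + l*(6*s + 9) + 5*s^2 + 25*s + 20
(4) = y^2*(14*z - 56) + y*(32*z^2 - 104*z - 96) - 30*z^3 + 140*z^2 - 70*z - 40
(5) = -48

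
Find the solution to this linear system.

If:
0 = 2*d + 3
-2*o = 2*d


Then:
d = -3/2
o = 3/2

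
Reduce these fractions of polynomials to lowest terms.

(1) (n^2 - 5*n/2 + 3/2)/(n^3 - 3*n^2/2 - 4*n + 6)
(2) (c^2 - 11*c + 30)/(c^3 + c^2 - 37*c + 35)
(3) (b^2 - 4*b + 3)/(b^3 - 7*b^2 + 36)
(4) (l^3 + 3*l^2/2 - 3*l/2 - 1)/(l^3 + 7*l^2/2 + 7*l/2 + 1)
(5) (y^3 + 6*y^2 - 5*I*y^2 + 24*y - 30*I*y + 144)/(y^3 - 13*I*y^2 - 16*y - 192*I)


(1) = (n - 1)/(n^2 - 4)
(2) = (c - 6)/(c^2 + 6*c - 7)
(3) = (b - 1)/(b^2 - 4*b - 12)
(4) = (l - 1)/(l + 1)
(5) = (y + 6)/(y - 8*I)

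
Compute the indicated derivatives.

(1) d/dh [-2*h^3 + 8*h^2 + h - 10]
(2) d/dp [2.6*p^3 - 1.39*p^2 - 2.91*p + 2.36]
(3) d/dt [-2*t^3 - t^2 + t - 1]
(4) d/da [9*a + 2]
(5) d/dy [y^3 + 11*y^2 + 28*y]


(1) = -6*h^2 + 16*h + 1
(2) = 7.8*p^2 - 2.78*p - 2.91
(3) = -6*t^2 - 2*t + 1
(4) = 9
(5) = 3*y^2 + 22*y + 28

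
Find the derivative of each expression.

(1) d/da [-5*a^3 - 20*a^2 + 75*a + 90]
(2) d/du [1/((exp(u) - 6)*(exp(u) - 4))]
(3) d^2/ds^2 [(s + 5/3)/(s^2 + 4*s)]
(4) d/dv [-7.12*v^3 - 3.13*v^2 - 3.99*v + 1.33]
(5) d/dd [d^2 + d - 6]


(1) = -15*a^2 - 40*a + 75
(2) = 2*(5 - exp(u))*exp(u)/(exp(4*u) - 20*exp(3*u) + 148*exp(2*u) - 480*exp(u) + 576)
(3) = 2*(3*s^3 + 15*s^2 + 60*s + 80)/(3*s^3*(s^3 + 12*s^2 + 48*s + 64))
(4) = -21.36*v^2 - 6.26*v - 3.99
(5) = 2*d + 1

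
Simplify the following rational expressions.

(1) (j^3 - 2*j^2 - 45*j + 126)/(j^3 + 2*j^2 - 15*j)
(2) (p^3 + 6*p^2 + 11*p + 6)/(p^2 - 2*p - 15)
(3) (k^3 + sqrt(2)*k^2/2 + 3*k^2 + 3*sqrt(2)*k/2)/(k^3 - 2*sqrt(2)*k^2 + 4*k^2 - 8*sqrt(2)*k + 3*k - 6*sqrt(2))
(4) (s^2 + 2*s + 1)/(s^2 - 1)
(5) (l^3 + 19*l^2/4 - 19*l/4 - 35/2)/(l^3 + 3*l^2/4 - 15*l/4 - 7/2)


(1) = (j^2 + j - 42)/(j^2 + 5*j)
(2) = (p^2 + 3*p + 2)/(p - 5)
(3) = (2*k^2 + sqrt(2)*k)/(2*k^2 + k*(2 - 4*sqrt(2)) - 4*sqrt(2))
(4) = (s + 1)/(s - 1)
(5) = (l + 5)/(l + 1)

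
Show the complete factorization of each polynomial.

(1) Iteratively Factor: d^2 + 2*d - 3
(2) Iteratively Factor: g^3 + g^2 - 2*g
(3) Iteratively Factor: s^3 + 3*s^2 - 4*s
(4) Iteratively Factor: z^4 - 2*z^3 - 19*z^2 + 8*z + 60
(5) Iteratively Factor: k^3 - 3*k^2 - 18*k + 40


(1) = (d + 3)*(d - 1)
(2) = (g + 2)*(g^2 - g) = (g - 1)*(g + 2)*(g)
(3) = (s - 1)*(s^2 + 4*s) = (s - 1)*(s + 4)*(s)
(4) = (z - 2)*(z^3 - 19*z - 30) = (z - 2)*(z + 2)*(z^2 - 2*z - 15) = (z - 2)*(z + 2)*(z + 3)*(z - 5)
(5) = (k - 2)*(k^2 - k - 20) = (k - 2)*(k + 4)*(k - 5)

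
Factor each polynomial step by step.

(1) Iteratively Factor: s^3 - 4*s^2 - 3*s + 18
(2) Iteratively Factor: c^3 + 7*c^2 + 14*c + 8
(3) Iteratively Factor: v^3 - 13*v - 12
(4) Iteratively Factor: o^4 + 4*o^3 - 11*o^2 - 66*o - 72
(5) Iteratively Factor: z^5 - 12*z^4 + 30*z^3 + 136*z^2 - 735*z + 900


(1) = (s - 3)*(s^2 - s - 6) = (s - 3)^2*(s + 2)
(2) = (c + 4)*(c^2 + 3*c + 2) = (c + 2)*(c + 4)*(c + 1)
(3) = (v + 3)*(v^2 - 3*v - 4) = (v - 4)*(v + 3)*(v + 1)
(4) = (o + 3)*(o^3 + o^2 - 14*o - 24) = (o + 2)*(o + 3)*(o^2 - o - 12) = (o - 4)*(o + 2)*(o + 3)*(o + 3)
(5) = (z - 3)*(z^4 - 9*z^3 + 3*z^2 + 145*z - 300) = (z - 3)*(z + 4)*(z^3 - 13*z^2 + 55*z - 75) = (z - 3)^2*(z + 4)*(z^2 - 10*z + 25) = (z - 5)*(z - 3)^2*(z + 4)*(z - 5)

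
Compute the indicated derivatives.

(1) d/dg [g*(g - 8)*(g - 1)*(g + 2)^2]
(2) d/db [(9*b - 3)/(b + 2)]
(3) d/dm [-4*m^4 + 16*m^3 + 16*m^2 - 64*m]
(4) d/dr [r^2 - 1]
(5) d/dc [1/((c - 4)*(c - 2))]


(1) = 5*g^4 - 20*g^3 - 72*g^2 - 8*g + 32
(2) = 21/(b + 2)^2
(3) = -16*m^3 + 48*m^2 + 32*m - 64
(4) = 2*r
(5) = 2*(3 - c)/(c^4 - 12*c^3 + 52*c^2 - 96*c + 64)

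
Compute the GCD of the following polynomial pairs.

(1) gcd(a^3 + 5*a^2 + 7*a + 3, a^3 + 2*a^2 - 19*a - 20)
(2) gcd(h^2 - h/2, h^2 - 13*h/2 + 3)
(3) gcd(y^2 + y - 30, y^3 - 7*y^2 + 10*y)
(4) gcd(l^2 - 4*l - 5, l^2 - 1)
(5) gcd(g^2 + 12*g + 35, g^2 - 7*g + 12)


(1) = a + 1
(2) = h - 1/2
(3) = y - 5
(4) = gcd((l - 5)*(l + 1), (l - 1)*(l + 1)) = l + 1
(5) = gcd((g + 5)*(g + 7), (g - 4)*(g - 3)) = 1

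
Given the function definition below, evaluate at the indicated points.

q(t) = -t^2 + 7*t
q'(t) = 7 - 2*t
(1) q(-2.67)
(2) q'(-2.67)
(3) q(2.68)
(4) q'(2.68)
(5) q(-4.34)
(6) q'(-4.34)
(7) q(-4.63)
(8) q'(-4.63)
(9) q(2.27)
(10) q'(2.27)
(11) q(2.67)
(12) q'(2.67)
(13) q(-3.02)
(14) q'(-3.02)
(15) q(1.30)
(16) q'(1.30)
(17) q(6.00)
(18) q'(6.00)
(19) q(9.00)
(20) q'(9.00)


(1) = -25.82
(2) = 12.34
(3) = 11.58
(4) = 1.64
(5) = -49.22
(6) = 15.68
(7) = -53.85
(8) = 16.26
(9) = 10.74
(10) = 2.46
(11) = 11.56
(12) = 1.66
(13) = -30.26
(14) = 13.04
(15) = 7.41
(16) = 4.40
(17) = 6.00
(18) = -5.00
(19) = -18.00
(20) = -11.00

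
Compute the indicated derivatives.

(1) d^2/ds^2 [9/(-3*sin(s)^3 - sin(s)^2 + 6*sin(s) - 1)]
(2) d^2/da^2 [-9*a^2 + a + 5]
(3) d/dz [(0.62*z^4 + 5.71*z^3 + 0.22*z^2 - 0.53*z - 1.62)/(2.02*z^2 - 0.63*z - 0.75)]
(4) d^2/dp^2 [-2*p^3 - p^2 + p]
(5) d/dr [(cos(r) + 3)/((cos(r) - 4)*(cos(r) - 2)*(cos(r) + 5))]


(1) = 9*(81*sin(s)^6 + 33*sin(s)^5 - 140*sin(s)^4 - 93*sin(s)^3 + 134*sin(s)^2 + 60*sin(s) - 70)/(3*sin(s)^3 + sin(s)^2 - 6*sin(s) + 1)^3
(2) = -18
(3) = (2.5048*z^5 + 10.3624*z^4 - 9.0546*z^3 - 11.9155*z^2 + 6.2148*z - 0.6231)/(4.0804*z^4 - 2.5452*z^3 - 2.6331*z^2 + 0.945*z + 0.5625)
(4) = -12*p - 2
(5) = 2*(cos(r)^3 + 4*cos(r)^2 - 3*cos(r) - 53)*sin(r)/((cos(r) - 4)^2*(cos(r) - 2)^2*(cos(r) + 5)^2)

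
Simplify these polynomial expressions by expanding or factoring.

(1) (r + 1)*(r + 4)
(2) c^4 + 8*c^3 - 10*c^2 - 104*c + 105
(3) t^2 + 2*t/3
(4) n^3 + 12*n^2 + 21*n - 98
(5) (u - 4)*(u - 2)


(1) = r^2 + 5*r + 4
(2) = (c - 3)*(c - 1)*(c + 5)*(c + 7)
(3) = t*(t + 2/3)
(4) = (n - 2)*(n + 7)^2
(5) = u^2 - 6*u + 8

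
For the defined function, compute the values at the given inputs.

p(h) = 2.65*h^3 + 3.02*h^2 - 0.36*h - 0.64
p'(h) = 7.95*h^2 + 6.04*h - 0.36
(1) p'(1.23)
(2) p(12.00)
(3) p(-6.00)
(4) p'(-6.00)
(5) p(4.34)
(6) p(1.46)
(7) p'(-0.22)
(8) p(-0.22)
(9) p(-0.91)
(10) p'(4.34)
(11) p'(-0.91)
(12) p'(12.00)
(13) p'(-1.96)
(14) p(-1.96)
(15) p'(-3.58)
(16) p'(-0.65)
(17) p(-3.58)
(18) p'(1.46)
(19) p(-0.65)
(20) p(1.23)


(1) = 19.10
(2) = 5009.12
(3) = -462.16
(4) = 249.60
(5) = 271.31
(6) = 13.52
(7) = -1.30
(8) = -0.44
(9) = 0.19
(10) = 175.60
(11) = 0.73
(12) = 1216.92
(13) = 18.34
(14) = -8.29
(15) = 79.91
(16) = -0.93
(17) = -82.23
(18) = 25.40
(19) = 0.14
(20) = 8.42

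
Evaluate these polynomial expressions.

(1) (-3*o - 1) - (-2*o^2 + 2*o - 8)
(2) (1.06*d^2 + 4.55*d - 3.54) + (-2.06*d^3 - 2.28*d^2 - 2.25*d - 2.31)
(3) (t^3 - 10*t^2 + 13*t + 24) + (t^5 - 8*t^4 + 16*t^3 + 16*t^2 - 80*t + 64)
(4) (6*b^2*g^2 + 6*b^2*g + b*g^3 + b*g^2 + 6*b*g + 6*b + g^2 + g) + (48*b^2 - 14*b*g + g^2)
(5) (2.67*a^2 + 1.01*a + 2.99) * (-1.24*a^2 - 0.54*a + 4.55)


(1) = 2*o^2 - 5*o + 7
(2) = -2.06*d^3 - 1.22*d^2 + 2.3*d - 5.85
(3) = t^5 - 8*t^4 + 17*t^3 + 6*t^2 - 67*t + 88
(4) = 6*b^2*g^2 + 6*b^2*g + 48*b^2 + b*g^3 + b*g^2 - 8*b*g + 6*b + 2*g^2 + g
(5) = -3.3108*a^4 - 2.6942*a^3 + 7.8955*a^2 + 2.9809*a + 13.6045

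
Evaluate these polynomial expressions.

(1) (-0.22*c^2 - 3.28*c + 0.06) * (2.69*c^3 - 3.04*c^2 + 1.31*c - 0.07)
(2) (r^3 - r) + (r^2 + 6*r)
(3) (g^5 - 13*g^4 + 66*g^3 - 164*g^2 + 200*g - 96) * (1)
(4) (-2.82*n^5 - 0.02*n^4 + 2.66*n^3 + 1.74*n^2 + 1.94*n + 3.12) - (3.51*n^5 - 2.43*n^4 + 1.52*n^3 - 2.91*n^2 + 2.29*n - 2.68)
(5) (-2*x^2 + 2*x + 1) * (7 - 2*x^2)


(1) = -0.5918*c^5 - 8.1544*c^4 + 9.8444*c^3 - 4.4638*c^2 + 0.3082*c - 0.0042
(2) = r^3 + r^2 + 5*r
(3) = g^5 - 13*g^4 + 66*g^3 - 164*g^2 + 200*g - 96
(4) = -6.33*n^5 + 2.41*n^4 + 1.14*n^3 + 4.65*n^2 - 0.35*n + 5.8
(5) = 4*x^4 - 4*x^3 - 16*x^2 + 14*x + 7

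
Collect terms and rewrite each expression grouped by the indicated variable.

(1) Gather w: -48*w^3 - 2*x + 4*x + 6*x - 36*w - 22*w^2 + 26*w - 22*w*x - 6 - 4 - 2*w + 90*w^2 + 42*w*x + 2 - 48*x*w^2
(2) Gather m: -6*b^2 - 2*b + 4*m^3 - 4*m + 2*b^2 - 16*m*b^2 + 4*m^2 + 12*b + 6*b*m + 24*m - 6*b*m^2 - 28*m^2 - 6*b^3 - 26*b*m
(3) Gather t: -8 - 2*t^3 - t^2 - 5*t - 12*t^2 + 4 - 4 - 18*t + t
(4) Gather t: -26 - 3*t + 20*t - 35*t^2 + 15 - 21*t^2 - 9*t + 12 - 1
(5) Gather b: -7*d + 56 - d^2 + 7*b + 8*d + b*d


(1) = -48*w^3 + w^2*(68 - 48*x) + w*(20*x - 12) + 8*x - 8
(2) = -6*b^3 - 4*b^2 + 10*b + 4*m^3 + m^2*(-6*b - 24) + m*(-16*b^2 - 20*b + 20)
(3) = -2*t^3 - 13*t^2 - 22*t - 8
(4) = -56*t^2 + 8*t
(5) = b*(d + 7) - d^2 + d + 56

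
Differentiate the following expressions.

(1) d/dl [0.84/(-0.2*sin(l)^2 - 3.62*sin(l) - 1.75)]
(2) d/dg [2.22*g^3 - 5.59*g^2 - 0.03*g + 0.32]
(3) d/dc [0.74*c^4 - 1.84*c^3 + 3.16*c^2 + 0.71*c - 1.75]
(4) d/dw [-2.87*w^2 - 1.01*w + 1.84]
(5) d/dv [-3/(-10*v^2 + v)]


(1) = (0.336*sin(l) + 3.0408)*cos(l)/(0.2*sin(l)^2 + 3.62*sin(l) + 1.75)^2
(2) = 6.66*g^2 - 11.18*g - 0.03
(3) = 2.96*c^3 - 5.52*c^2 + 6.32*c + 0.71
(4) = -5.74*w - 1.01
(5) = 3*(1 - 20*v)/(v^2*(10*v - 1)^2)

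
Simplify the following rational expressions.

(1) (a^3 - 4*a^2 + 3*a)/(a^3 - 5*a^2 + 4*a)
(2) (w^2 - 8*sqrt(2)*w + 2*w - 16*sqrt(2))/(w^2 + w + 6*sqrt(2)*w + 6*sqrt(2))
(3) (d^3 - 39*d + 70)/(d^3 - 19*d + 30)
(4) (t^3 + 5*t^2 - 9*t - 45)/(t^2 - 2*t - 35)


(1) = (a - 3)/(a - 4)
(2) = (w^2 + w*(2 - 8*sqrt(2)) - 16*sqrt(2))/(w^2 + w*(1 + 6*sqrt(2)) + 6*sqrt(2))
(3) = (d^2 + 2*d - 35)/(d^2 + 2*d - 15)
(4) = (t^2 - 9)/(t - 7)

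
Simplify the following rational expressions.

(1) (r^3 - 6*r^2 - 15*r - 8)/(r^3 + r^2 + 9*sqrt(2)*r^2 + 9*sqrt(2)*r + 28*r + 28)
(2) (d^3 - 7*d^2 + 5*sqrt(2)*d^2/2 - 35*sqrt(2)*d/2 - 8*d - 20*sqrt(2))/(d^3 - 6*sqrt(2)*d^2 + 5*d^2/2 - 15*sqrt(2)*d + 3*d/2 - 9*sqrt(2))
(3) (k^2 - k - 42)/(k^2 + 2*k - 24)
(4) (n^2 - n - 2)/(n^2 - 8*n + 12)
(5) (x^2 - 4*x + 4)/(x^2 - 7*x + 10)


(1) = (r^2 - 7*r - 8)/(r^2 + 9*sqrt(2)*r + 28)
(2) = (4*d^2 + d*(-32 + 10*sqrt(2)) - 80*sqrt(2))/(4*d^2 + d*(6 - 24*sqrt(2)) - 36*sqrt(2))
(3) = (k - 7)/(k - 4)
(4) = (n + 1)/(n - 6)
(5) = (x - 2)/(x - 5)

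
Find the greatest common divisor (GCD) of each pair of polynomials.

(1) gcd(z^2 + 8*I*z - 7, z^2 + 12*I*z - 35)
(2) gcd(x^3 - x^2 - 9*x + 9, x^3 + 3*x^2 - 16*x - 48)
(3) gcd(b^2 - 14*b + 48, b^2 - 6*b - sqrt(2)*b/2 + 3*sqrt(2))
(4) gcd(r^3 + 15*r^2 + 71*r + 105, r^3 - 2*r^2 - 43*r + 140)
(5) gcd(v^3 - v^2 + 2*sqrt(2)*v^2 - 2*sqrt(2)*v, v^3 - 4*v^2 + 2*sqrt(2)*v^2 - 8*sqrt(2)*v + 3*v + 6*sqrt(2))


(1) = z + 7*I
(2) = x + 3
(3) = gcd((b - 8)*(b - 6), (b - 6)*(b - sqrt(2)/2)) = b - 6
(4) = r + 7
(5) = gcd(v*(v - 1)*(v + 2*sqrt(2)), (v - 3)*(v - 1)*(v + 2*sqrt(2))) = v^2 + v*(-1 + 2*sqrt(2)) - 2*sqrt(2)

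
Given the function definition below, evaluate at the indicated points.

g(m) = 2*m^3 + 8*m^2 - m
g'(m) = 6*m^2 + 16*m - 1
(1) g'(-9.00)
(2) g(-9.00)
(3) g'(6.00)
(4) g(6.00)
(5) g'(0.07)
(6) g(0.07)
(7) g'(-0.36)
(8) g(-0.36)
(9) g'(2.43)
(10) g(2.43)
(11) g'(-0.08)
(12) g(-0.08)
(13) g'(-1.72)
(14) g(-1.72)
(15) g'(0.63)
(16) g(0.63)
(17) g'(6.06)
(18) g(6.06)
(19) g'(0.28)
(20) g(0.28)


(1) = 341.00
(2) = -801.00
(3) = 311.00
(4) = 714.00
(5) = 0.15
(6) = -0.03
(7) = -5.98
(8) = 1.30
(9) = 73.31
(10) = 73.51
(11) = -2.24
(12) = 0.13
(13) = -10.77
(14) = 15.21
(15) = 11.46
(16) = 3.05
(17) = 316.30
(18) = 732.82
(19) = 3.95
(20) = 0.39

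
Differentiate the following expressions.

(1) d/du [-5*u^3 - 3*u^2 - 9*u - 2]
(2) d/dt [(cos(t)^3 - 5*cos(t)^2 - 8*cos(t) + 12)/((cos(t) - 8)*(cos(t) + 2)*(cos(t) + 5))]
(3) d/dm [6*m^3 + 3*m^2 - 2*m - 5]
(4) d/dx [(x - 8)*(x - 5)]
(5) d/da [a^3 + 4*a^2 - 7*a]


(1) = -15*u^2 - 6*u - 9
(2) = 2*(46*cos(t) - cos(2*t) - 150)*sin(t)/((cos(t) - 8)^2*(cos(t) + 5)^2)
(3) = 18*m^2 + 6*m - 2
(4) = 2*x - 13
(5) = 3*a^2 + 8*a - 7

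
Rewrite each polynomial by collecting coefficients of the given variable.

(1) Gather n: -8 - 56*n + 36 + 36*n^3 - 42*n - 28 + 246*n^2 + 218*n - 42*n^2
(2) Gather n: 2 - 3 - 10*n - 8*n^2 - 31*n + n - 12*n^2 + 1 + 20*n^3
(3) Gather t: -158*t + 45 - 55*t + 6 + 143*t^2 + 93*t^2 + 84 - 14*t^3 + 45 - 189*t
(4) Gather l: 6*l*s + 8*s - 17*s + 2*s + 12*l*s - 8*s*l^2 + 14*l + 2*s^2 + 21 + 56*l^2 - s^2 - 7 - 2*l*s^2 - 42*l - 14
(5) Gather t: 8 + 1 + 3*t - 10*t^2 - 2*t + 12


(1) = 36*n^3 + 204*n^2 + 120*n
(2) = 20*n^3 - 20*n^2 - 40*n
(3) = -14*t^3 + 236*t^2 - 402*t + 180
(4) = l^2*(56 - 8*s) + l*(-2*s^2 + 18*s - 28) + s^2 - 7*s
(5) = -10*t^2 + t + 21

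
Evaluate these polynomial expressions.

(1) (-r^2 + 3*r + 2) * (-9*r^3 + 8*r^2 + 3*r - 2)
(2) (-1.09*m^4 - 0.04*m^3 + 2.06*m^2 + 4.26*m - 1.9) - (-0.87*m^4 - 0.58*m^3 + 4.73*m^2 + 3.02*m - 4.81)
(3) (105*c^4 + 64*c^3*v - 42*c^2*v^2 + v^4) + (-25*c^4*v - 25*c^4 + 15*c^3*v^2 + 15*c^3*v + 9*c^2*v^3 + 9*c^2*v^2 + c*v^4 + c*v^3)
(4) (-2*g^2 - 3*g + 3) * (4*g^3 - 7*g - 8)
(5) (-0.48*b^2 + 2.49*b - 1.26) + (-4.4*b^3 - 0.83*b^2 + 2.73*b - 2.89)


(1) = 9*r^5 - 35*r^4 + 3*r^3 + 27*r^2 - 4
(2) = -0.22*m^4 + 0.54*m^3 - 2.67*m^2 + 1.24*m + 2.91
(3) = -25*c^4*v + 80*c^4 + 15*c^3*v^2 + 79*c^3*v + 9*c^2*v^3 - 33*c^2*v^2 + c*v^4 + c*v^3 + v^4
(4) = -8*g^5 - 12*g^4 + 26*g^3 + 37*g^2 + 3*g - 24
(5) = -4.4*b^3 - 1.31*b^2 + 5.22*b - 4.15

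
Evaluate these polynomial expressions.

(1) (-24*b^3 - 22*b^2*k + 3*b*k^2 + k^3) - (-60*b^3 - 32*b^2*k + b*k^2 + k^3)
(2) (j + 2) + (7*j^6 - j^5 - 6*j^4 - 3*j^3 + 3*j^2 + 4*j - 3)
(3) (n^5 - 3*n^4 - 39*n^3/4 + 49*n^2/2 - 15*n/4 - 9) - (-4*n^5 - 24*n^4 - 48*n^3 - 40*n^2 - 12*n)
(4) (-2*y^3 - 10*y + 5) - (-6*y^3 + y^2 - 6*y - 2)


(1) = 36*b^3 + 10*b^2*k + 2*b*k^2
(2) = 7*j^6 - j^5 - 6*j^4 - 3*j^3 + 3*j^2 + 5*j - 1
(3) = 5*n^5 + 21*n^4 + 153*n^3/4 + 129*n^2/2 + 33*n/4 - 9
(4) = 4*y^3 - y^2 - 4*y + 7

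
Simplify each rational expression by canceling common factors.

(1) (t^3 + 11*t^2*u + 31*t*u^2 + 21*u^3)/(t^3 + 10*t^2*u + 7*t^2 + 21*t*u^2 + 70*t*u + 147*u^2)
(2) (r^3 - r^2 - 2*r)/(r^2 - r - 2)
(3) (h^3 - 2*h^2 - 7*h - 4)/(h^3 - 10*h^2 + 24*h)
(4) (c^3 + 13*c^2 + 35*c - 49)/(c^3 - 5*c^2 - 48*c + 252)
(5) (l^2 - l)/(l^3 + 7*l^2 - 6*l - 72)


(1) = (t + u)/(t + 7)
(2) = r
(3) = (h^2 + 2*h + 1)/(h^2 - 6*h)
(4) = (c^2 + 6*c - 7)/(c^2 - 12*c + 36)
(5) = (l^2 - l)/(l^3 + 7*l^2 - 6*l - 72)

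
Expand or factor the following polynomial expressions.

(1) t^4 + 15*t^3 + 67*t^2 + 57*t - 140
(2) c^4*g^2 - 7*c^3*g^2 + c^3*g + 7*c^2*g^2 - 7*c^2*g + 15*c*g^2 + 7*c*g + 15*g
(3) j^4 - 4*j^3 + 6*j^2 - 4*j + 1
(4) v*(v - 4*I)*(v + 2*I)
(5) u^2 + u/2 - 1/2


(1) = (t - 1)*(t + 4)*(t + 5)*(t + 7)
(2) = (c - 5)*(c - 3)*(c*g + 1)*(c*g + g)
(3) = (j - 1)^4
(4) = v^3 - 2*I*v^2 + 8*v
(5) = (u - 1/2)*(u + 1)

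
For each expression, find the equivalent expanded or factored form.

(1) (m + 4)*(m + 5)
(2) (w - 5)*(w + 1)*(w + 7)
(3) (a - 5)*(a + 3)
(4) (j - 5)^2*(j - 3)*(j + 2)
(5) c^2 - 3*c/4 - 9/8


(1) = m^2 + 9*m + 20
(2) = w^3 + 3*w^2 - 33*w - 35
(3) = a^2 - 2*a - 15
(4) = j^4 - 11*j^3 + 29*j^2 + 35*j - 150
(5) = (c - 3/2)*(c + 3/4)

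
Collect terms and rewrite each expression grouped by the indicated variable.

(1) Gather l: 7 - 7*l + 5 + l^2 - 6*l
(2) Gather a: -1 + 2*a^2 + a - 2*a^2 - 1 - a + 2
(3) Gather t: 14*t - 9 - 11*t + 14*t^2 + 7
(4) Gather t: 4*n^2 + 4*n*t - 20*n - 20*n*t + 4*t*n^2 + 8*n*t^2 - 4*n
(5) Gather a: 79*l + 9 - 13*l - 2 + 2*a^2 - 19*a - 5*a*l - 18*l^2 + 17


(1) = l^2 - 13*l + 12
(2) = 0
(3) = 14*t^2 + 3*t - 2
(4) = 4*n^2 + 8*n*t^2 - 24*n + t*(4*n^2 - 16*n)
(5) = 2*a^2 + a*(-5*l - 19) - 18*l^2 + 66*l + 24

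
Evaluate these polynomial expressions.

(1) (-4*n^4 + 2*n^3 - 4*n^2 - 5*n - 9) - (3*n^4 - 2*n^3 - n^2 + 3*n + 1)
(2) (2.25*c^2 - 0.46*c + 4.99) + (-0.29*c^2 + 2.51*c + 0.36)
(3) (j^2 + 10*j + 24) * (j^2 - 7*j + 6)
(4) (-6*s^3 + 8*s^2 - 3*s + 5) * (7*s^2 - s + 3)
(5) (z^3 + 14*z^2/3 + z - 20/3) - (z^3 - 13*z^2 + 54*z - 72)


(1) = -7*n^4 + 4*n^3 - 3*n^2 - 8*n - 10
(2) = 1.96*c^2 + 2.05*c + 5.35
(3) = j^4 + 3*j^3 - 40*j^2 - 108*j + 144
(4) = -42*s^5 + 62*s^4 - 47*s^3 + 62*s^2 - 14*s + 15
(5) = 53*z^2/3 - 53*z + 196/3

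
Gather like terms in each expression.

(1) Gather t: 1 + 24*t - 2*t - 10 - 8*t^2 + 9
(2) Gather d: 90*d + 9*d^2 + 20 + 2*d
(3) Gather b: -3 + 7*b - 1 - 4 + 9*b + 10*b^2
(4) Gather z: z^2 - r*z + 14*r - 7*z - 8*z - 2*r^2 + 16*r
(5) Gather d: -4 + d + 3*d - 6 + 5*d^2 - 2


(1) = -8*t^2 + 22*t
(2) = 9*d^2 + 92*d + 20
(3) = 10*b^2 + 16*b - 8
(4) = -2*r^2 + 30*r + z^2 + z*(-r - 15)
(5) = 5*d^2 + 4*d - 12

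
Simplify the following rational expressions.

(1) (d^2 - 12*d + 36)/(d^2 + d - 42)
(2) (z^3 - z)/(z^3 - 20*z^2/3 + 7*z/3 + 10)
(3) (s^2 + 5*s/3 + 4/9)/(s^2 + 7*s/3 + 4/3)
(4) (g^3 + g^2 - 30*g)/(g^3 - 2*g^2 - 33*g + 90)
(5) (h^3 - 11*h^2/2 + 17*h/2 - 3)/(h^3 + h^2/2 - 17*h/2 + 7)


(1) = (d - 6)/(d + 7)
(2) = (3*z^2 - 3*z)/(3*z^2 - 23*z + 30)
(3) = (3*s + 1)/(3*s + 3)
(4) = g/(g - 3)
(5) = (2*h^2 - 7*h + 3)/(2*h^2 + 5*h - 7)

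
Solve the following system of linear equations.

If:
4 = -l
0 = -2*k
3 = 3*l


Then:
No Solution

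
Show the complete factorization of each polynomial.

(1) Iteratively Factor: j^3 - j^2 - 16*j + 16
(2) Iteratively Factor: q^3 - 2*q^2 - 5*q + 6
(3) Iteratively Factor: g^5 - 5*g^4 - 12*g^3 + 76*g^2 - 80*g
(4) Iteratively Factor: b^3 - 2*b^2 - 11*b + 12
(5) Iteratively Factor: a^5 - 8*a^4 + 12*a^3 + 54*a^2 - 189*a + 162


(1) = (j - 1)*(j^2 - 16) = (j - 1)*(j + 4)*(j - 4)
(2) = (q - 1)*(q^2 - q - 6) = (q - 1)*(q + 2)*(q - 3)
(3) = (g + 4)*(g^4 - 9*g^3 + 24*g^2 - 20*g) = (g - 5)*(g + 4)*(g^3 - 4*g^2 + 4*g) = (g - 5)*(g - 2)*(g + 4)*(g^2 - 2*g) = g*(g - 5)*(g - 2)*(g + 4)*(g - 2)
(4) = (b - 1)*(b^2 - b - 12) = (b - 4)*(b - 1)*(b + 3)
(5) = (a + 3)*(a^4 - 11*a^3 + 45*a^2 - 81*a + 54) = (a - 3)*(a + 3)*(a^3 - 8*a^2 + 21*a - 18) = (a - 3)^2*(a + 3)*(a^2 - 5*a + 6) = (a - 3)^3*(a + 3)*(a - 2)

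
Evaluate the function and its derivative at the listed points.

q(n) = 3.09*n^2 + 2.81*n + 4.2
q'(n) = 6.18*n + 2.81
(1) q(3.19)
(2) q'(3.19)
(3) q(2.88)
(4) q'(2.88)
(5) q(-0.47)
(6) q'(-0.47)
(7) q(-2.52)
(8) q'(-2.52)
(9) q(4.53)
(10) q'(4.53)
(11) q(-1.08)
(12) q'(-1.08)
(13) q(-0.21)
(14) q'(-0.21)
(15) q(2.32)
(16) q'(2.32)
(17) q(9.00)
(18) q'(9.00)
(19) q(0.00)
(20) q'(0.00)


(1) = 44.61
(2) = 22.52
(3) = 37.92
(4) = 20.61
(5) = 3.56
(6) = -0.09
(7) = 16.74
(8) = -12.76
(9) = 80.34
(10) = 30.81
(11) = 4.77
(12) = -3.86
(13) = 3.75
(14) = 1.51
(15) = 27.35
(16) = 17.15
(17) = 279.78
(18) = 58.43
(19) = 4.20
(20) = 2.81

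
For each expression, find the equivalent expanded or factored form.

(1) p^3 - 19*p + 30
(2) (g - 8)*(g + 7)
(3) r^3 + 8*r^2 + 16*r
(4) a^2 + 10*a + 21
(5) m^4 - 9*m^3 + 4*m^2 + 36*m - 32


(1) = (p - 3)*(p - 2)*(p + 5)
(2) = g^2 - g - 56
(3) = r*(r + 4)^2
(4) = (a + 3)*(a + 7)
(5) = (m - 8)*(m - 2)*(m - 1)*(m + 2)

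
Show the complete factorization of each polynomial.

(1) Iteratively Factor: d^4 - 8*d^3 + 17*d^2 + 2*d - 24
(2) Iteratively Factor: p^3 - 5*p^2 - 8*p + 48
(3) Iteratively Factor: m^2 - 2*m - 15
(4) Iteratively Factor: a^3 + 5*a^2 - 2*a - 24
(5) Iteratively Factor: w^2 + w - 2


(1) = (d - 4)*(d^3 - 4*d^2 + d + 6) = (d - 4)*(d - 3)*(d^2 - d - 2) = (d - 4)*(d - 3)*(d + 1)*(d - 2)
(2) = (p - 4)*(p^2 - p - 12) = (p - 4)^2*(p + 3)
(3) = (m - 5)*(m + 3)
(4) = (a - 2)*(a^2 + 7*a + 12) = (a - 2)*(a + 4)*(a + 3)
(5) = (w + 2)*(w - 1)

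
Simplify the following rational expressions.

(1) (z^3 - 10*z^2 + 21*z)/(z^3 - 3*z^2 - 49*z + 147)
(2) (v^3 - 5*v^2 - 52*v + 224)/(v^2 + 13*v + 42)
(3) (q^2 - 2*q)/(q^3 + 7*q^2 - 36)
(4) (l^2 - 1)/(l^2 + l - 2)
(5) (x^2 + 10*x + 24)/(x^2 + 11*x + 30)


(1) = z/(z + 7)
(2) = (v^2 - 12*v + 32)/(v + 6)
(3) = q/(q^2 + 9*q + 18)
(4) = (l + 1)/(l + 2)
(5) = (x + 4)/(x + 5)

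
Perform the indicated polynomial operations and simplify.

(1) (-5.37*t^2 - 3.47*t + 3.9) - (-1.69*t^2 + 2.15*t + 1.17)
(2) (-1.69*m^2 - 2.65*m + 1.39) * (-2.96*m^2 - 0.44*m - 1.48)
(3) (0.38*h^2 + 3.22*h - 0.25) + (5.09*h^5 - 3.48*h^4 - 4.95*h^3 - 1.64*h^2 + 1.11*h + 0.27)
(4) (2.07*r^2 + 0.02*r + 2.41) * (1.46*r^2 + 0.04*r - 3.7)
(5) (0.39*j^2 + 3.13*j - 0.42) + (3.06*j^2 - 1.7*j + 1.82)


(1) = -3.68*t^2 - 5.62*t + 2.73
(2) = 5.0024*m^4 + 8.5876*m^3 - 0.4472*m^2 + 3.3104*m - 2.0572
(3) = 5.09*h^5 - 3.48*h^4 - 4.95*h^3 - 1.26*h^2 + 4.33*h + 0.02
(4) = 3.0222*r^4 + 0.112*r^3 - 4.1396*r^2 + 0.0224*r - 8.917
(5) = 3.45*j^2 + 1.43*j + 1.4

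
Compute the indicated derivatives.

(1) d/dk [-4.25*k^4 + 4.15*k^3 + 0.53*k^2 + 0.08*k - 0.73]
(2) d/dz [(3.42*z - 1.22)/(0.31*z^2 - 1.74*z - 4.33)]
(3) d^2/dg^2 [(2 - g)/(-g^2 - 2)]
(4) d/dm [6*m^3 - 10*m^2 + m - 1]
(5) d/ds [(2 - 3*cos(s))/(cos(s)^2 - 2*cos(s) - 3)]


(1) = -17.0*k^3 + 12.45*k^2 + 1.06*k + 0.08
(2) = (-1.0602*z^2 + 0.7564*z - 16.9314)/(0.0961*z^4 - 1.0788*z^3 + 0.343*z^2 + 15.0684*z + 18.7489)
(3) = 2*(4*g^2*(g - 2) + (2 - 3*g)*(g^2 + 2))/(g^2 + 2)^3
(4) = 18*m^2 - 20*m + 1
(5) = (-3*cos(s)^2 + 4*cos(s) - 13)*sin(s)/((cos(s) - 3)^2*(cos(s) + 1)^2)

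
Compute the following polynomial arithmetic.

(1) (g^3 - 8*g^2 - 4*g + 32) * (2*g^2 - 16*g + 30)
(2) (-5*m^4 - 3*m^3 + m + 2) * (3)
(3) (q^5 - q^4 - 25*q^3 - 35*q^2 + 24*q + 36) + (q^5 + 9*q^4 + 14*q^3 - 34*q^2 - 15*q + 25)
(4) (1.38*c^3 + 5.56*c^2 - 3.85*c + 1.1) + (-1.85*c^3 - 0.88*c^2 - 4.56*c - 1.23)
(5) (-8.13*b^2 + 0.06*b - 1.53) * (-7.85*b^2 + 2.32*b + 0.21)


(1) = 2*g^5 - 32*g^4 + 150*g^3 - 112*g^2 - 632*g + 960
(2) = -15*m^4 - 9*m^3 + 3*m + 6
(3) = 2*q^5 + 8*q^4 - 11*q^3 - 69*q^2 + 9*q + 61
(4) = -0.47*c^3 + 4.68*c^2 - 8.41*c - 0.13
(5) = 63.8205*b^4 - 19.3326*b^3 + 10.4424*b^2 - 3.537*b - 0.3213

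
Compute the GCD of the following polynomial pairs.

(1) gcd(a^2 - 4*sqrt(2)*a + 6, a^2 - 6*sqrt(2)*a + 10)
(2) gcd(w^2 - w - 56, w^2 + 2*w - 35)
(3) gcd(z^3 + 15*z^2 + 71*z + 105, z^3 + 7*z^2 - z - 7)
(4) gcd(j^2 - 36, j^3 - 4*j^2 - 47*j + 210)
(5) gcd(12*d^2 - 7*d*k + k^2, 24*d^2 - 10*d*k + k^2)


(1) = a - sqrt(2)
(2) = gcd((w - 8)*(w + 7), (w - 5)*(w + 7)) = w + 7
(3) = gcd((z + 3)*(z + 5)*(z + 7), (z - 1)*(z + 1)*(z + 7)) = z + 7
(4) = j - 6
(5) = 4*d - k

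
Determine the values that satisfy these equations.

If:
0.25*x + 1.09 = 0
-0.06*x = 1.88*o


Then:
o = 0.14
x = -4.36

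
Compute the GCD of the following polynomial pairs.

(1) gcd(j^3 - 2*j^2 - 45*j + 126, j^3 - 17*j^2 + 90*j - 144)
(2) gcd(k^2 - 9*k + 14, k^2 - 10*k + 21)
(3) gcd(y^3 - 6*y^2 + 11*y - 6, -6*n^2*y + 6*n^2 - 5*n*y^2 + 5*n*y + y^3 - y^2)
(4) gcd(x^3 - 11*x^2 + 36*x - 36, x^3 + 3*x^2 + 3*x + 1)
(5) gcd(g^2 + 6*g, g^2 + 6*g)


(1) = gcd((j - 6)*(j - 3)*(j + 7), (j - 8)*(j - 6)*(j - 3)) = j^2 - 9*j + 18
(2) = k - 7
(3) = gcd((y - 3)*(y - 2)*(y - 1), (-6*n + y)*(n + y)*(y - 1)) = y - 1
(4) = 1
(5) = g^2 + 6*g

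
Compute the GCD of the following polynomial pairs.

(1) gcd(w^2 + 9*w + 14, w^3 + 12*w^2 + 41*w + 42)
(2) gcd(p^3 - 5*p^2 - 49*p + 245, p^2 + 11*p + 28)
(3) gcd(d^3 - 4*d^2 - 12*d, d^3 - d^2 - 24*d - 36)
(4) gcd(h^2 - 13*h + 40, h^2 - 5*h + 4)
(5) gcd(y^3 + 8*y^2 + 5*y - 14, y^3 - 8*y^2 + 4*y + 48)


(1) = w^2 + 9*w + 14
(2) = gcd((p - 7)*(p - 5)*(p + 7), (p + 4)*(p + 7)) = p + 7
(3) = gcd(d*(d - 6)*(d + 2), (d - 6)*(d + 2)*(d + 3)) = d^2 - 4*d - 12
(4) = gcd((h - 8)*(h - 5), (h - 4)*(h - 1)) = 1
(5) = y + 2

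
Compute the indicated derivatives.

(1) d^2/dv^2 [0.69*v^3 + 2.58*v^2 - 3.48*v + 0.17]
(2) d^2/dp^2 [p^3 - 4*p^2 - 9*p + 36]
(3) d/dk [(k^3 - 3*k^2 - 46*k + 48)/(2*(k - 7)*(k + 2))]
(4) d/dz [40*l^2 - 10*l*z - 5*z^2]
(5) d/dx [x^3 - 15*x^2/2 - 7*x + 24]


(1) = 4.14*v + 5.16
(2) = 6*p - 8
(3) = (k^4 - 10*k^3 + 19*k^2 - 12*k + 884)/(2*(k^4 - 10*k^3 - 3*k^2 + 140*k + 196))
(4) = -10*l - 10*z
(5) = 3*x^2 - 15*x - 7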